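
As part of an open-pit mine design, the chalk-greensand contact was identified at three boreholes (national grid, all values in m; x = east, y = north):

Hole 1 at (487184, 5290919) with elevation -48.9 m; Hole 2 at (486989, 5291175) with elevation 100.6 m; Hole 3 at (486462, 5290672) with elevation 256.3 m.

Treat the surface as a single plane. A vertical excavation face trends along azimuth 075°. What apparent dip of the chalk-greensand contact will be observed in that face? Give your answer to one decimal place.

Let the plane be z = a·x + b·y + c.
Hole 2−Hole 1: −195a + 256b = 149.5;  Hole 3−Hole 1: −722a − 247b = 305.2.
Solving gives a = −0.49382, b = 0.20784.
Unit vector along 075° is (sin 75°, cos 75°) = (0.9659, 0.2588).
Slope in that direction = a·(0.9659) + b·(0.2588) = −0.42320.
Apparent dip = arctan|0.42320| = 22.9° (true dip is 28.2°, so apparent ≤ true as expected).

22.9°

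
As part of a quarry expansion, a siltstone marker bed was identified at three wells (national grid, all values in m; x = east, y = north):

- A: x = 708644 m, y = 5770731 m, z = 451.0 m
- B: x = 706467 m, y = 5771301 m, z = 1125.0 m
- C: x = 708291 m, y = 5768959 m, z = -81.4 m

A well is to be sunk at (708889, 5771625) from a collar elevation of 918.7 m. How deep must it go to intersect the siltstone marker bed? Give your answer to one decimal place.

Two edge vectors: A→B = (-2177, 570, 674), A→C = (-353, -1772, -532.4).
Normal n = (A→B) × (A→C) = (890860, -1396956.8, 4058854).
So ∂z/∂x = −n_x/n_z = −0.219485599 and ∂z/∂y = −n_y/n_z = 0.344175179.
Intercept c from A: 451 + 155537.15 − 1986142.37 = −1830154.22.
At (708889, 5771625): z_contact = −155590.93 + 1986450.06 − 1830154.22 = 704.92 m.
Depth below ground = 918.7 − 704.92 = 213.8 m.

213.8 m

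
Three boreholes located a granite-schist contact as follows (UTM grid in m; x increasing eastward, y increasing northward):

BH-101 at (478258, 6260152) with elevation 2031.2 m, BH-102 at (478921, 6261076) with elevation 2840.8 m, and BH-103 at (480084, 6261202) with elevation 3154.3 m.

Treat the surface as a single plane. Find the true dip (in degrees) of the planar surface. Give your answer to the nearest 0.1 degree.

37.4°

Let the plane be z = a·x + b·y + c.
BH-102−BH-101: 663a + 924b = 809.6;  BH-103−BH-101: 1826a + 1050b = 1123.1.
Solving gives a = 0.18935, b = 0.74032.
Gradient magnitude |∇z| = √(a² + b²) = √(0.03586 + 0.54808) = 0.76415.
True dip = arctan(0.76415) = 37.4°, dipping toward SSW (azimuth ≈ 194°).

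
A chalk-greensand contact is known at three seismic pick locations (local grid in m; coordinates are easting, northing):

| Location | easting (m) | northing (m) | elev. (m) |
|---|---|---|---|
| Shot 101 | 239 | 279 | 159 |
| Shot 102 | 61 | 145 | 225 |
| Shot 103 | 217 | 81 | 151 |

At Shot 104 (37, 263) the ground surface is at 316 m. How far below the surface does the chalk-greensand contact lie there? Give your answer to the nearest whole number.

70 m

Two edge vectors: Shot 101→Shot 102 = (-178, -134, 66), Shot 101→Shot 103 = (-22, -198, -8).
Normal n = (Shot 101→Shot 102) × (Shot 101→Shot 103) = (14140, -2876, 32296).
So ∂z/∂easting = −n_x/n_z = −0.43783 and ∂z/∂northing = −n_y/n_z = 0.08905.
Intercept c from Shot 101: 159 + 104.64 − 24.85 = 238.79.
At (37, 263): z_contact = −16.2 + 23.4 + 238.79 = 246.0 m.
Depth below ground = 316 − 246.0 = 70 m.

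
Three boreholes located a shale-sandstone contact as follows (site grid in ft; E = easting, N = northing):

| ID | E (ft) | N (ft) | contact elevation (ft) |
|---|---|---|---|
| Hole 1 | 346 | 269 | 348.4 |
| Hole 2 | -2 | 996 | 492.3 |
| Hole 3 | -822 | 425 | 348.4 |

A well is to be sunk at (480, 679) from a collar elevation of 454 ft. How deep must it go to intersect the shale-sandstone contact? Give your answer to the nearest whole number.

15 ft

Let the plane be z = a·E + b·N + c.
Hole 2−Hole 1: −348a + 727b = 143.9;  Hole 3−Hole 1: −1168a + 156b = 0.
Solving gives a = 0.02824, b = 0.21146.
Then c = 348.4 − a·346 − b·269 = 281.75.
At (480, 679): z_contact = 13.6 + 143.6 + 281.75 = 438.9 ft.
Depth below ground = 454 − 438.9 = 15 ft.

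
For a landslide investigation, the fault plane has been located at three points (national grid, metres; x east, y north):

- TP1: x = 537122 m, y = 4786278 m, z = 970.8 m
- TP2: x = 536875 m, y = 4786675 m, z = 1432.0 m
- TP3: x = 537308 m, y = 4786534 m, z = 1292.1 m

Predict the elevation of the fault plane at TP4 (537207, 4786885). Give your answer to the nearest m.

Let the plane be z = a·x + b·y + c.
TP2−TP1: −247a + 397b = 461.2;  TP3−TP1: 186a + 256b = 321.3.
Solving gives a = 0.06922465, b = 1.20478209.
Then c = 970.8 − a·537122 − b·4786278 = −5802633.29.
At (537207, 4786885): z = 37188.0 + 5767153.3 − 5802633.29 = 1708.0 m.

1708 m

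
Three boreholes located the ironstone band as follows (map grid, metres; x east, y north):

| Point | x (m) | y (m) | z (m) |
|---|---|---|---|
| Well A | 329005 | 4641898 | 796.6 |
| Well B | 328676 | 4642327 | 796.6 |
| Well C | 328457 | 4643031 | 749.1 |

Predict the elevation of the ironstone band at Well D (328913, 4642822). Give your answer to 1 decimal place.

Two edge vectors: Well A→Well B = (-329, 429, 0), Well A→Well C = (-548, 1133, -47.5).
Normal n = (Well A→Well B) × (Well A→Well C) = (-20377.5, -15627.5, -137665).
So ∂z/∂x = −n_x/n_z = −0.148022373 and ∂z/∂y = −n_y/n_z = −0.113518323.
Intercept c from Well A: 796.6 + 48700.10 + 526940.48 = 576437.18.
At (328913, 4642822): z = −48686.5 − 527045.4 + 576437.18 = 705.3 m.

705.3 m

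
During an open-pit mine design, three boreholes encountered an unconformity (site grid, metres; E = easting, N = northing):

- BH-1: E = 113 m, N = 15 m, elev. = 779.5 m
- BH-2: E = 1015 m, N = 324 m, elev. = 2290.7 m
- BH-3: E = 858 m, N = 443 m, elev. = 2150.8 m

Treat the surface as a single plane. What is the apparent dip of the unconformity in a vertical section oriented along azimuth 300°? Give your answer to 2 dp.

Two edge vectors: BH-1→BH-2 = (902, 309, 1511.2), BH-1→BH-3 = (745, 428, 1371.3).
Normal n = (BH-1→BH-2) × (BH-1→BH-3) = (-223061.9, -111068.6, 155851).
So ∂z/∂E = −n_x/n_z = 1.43125 and ∂z/∂N = −n_y/n_z = 0.71266.
Unit vector along 300° is (sin 300°, cos 300°) = (-0.8660, 0.5000).
Slope in that direction = a·(-0.8660) + b·(0.5000) = −0.88317.
Apparent dip = arctan|0.88317| = 41.45° (true dip is 58.0°, so apparent ≤ true as expected).

41.45°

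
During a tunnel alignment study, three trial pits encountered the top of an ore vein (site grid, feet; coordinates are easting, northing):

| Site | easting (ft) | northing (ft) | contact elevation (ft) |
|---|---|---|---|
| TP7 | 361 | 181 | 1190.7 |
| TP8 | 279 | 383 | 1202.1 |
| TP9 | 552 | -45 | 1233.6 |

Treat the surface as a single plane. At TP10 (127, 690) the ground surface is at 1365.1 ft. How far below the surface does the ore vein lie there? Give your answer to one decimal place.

161.0 ft

Two edge vectors: TP7→TP8 = (-82, 202, 11.4), TP7→TP9 = (191, -226, 42.9).
Normal n = (TP7→TP8) × (TP7→TP9) = (11242.2, 5695.2, -20050).
So ∂z/∂easting = −n_x/n_z = 0.56071 and ∂z/∂northing = −n_y/n_z = 0.28405.
Intercept c from TP7: 1190.7 − 202.42 − 51.41 = 936.87.
At (127, 690): z_contact = 71.21 + 195.99 + 936.87 = 1204.08 ft.
Depth below ground = 1365.1 − 1204.08 = 161.0 ft.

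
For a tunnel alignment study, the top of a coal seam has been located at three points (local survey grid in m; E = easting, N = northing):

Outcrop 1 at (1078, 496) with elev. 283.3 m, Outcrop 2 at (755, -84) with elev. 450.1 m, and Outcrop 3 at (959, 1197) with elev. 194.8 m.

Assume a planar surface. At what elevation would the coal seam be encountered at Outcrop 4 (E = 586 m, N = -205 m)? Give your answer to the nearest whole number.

507 m

Let the plane be z = a·E + b·N + c.
Outcrop 2−Outcrop 1: −323a − 580b = 166.8;  Outcrop 3−Outcrop 1: −119a + 701b = −88.5.
Solving gives a = −0.22203, b = −0.16394.
Then c = 283.3 − a·1078 − b·496 = 603.96.
At (586, -205): z = −130.1 + 33.6 + 603.96 = 507.5 m.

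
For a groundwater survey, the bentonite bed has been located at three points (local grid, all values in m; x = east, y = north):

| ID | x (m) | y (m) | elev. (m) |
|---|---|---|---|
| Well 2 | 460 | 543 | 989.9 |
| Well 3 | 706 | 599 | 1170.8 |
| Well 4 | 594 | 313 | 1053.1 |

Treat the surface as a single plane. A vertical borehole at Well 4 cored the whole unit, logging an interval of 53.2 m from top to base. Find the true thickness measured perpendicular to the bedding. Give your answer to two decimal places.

43.23 m

Two edge vectors: Well 2→Well 3 = (246, 56, 180.9), Well 2→Well 4 = (134, -230, 63.2).
Normal n = (Well 2→Well 3) × (Well 2→Well 4) = (45146.2, 8693.4, -64084).
So ∂z/∂x = −n_x/n_z = 0.70448 and ∂z/∂y = −n_y/n_z = 0.13566.
|∇z| = √(a²+b²) = 0.71743, so dip δ = arctan(0.71743) = 35.66°.
True thickness = vertical thickness × cos δ = 53.2 × cos 35.66° = 43.23 m.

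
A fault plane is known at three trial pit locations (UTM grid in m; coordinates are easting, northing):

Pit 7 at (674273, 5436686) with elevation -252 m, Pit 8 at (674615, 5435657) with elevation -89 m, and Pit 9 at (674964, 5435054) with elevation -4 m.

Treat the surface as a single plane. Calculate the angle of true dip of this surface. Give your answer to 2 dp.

Let the plane be z = a·easting + b·northing + c.
Pit 8−Pit 7: 342a − 1029b = 163;  Pit 9−Pit 7: 691a − 1632b = 248.
Solving gives a = −0.07079, b = −0.18194.
Gradient magnitude |∇z| = √(a² + b²) = √(0.00501 + 0.03310) = 0.19522.
True dip = arctan(0.19522) = 11.05°, dipping toward NNE (azimuth ≈ 021°).

11.05°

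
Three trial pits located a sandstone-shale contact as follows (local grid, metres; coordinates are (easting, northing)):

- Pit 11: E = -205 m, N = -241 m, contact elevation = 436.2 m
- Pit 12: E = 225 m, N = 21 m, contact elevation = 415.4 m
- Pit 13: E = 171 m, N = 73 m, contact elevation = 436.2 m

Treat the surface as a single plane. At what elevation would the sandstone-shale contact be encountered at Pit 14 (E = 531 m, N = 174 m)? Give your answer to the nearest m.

393 m

Let the plane be z = a·E + b·N + c.
Pit 12−Pit 11: 430a + 262b = −20.8;  Pit 13−Pit 11: 376a + 314b = 0.
Solving gives a = −0.17890, b = 0.21422.
Then c = 436.2 − a·-205 − b·-241 = 451.15.
At (531, 174): z = −95.0 + 37.3 + 451.15 = 393.4 m.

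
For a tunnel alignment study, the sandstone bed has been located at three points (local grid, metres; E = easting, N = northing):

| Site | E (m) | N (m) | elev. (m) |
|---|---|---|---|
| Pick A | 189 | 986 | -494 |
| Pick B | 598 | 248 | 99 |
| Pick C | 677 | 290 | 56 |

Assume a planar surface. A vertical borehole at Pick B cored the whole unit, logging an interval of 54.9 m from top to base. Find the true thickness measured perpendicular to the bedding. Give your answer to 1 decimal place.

Let the plane be z = a·E + b·N + c.
Pick B−Pick A: 409a − 738b = 593;  Pick C−Pick A: 488a − 696b = 550.
Solving gives a = −0.09046, b = −0.85366.
|∇z| = √(a²+b²) = 0.85844, so dip δ = arctan(0.85844) = 40.64°.
True thickness = vertical thickness × cos δ = 54.9 × cos 40.64° = 41.7 m.

41.7 m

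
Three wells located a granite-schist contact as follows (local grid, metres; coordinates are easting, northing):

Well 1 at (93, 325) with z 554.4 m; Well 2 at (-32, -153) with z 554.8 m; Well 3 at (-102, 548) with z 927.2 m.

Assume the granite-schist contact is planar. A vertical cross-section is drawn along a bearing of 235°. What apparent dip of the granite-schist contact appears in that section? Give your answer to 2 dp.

44.59°

Let the plane be z = a·easting + b·northing + c.
Well 2−Well 1: −125a − 478b = 0.4;  Well 3−Well 1: −195a + 223b = 372.8.
Solving gives a = −1.47242, b = 0.38421.
Unit vector along 235° is (sin 235°, cos 235°) = (-0.8192, -0.5736).
Slope in that direction = a·(-0.8192) + b·(-0.5736) = 0.98576.
Apparent dip = arctan|0.98576| = 44.59° (true dip is 56.7°, so apparent ≤ true as expected).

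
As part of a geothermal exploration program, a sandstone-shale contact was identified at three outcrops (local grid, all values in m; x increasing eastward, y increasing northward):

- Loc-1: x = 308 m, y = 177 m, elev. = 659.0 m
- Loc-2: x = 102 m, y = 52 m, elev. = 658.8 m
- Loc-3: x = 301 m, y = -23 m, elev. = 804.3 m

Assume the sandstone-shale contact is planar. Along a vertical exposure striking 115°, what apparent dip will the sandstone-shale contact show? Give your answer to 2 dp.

35.86°

Two edge vectors: Loc-1→Loc-2 = (-206, -125, -0.2), Loc-1→Loc-3 = (-7, -200, 145.3).
Normal n = (Loc-1→Loc-2) × (Loc-1→Loc-3) = (-18202.5, 29933.2, 40325).
So ∂z/∂x = −n_x/n_z = 0.45139 and ∂z/∂y = −n_y/n_z = −0.74230.
Unit vector along 115° is (sin 115°, cos 115°) = (0.9063, -0.4226).
Slope in that direction = a·(0.9063) + b·(-0.4226) = 0.72281.
Apparent dip = arctan|0.72281| = 35.86° (true dip is 41.0°, so apparent ≤ true as expected).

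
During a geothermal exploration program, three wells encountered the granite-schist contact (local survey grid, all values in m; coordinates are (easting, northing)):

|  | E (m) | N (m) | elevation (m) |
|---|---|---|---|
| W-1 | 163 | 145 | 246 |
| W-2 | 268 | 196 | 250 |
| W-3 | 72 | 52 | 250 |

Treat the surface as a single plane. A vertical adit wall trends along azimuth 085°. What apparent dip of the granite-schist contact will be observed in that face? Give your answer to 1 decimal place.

Two edge vectors: W-1→W-2 = (105, 51, 4), W-1→W-3 = (-91, -93, 4).
Normal n = (W-1→W-2) × (W-1→W-3) = (576, -784, -5124).
So ∂z/∂E = −n_x/n_z = 0.11241 and ∂z/∂N = −n_y/n_z = −0.15301.
Unit vector along 085° is (sin 85°, cos 85°) = (0.9962, 0.0872).
Slope in that direction = a·(0.9962) + b·(0.0872) = 0.09865.
Apparent dip = arctan|0.09865| = 5.6° (true dip is 10.8°, so apparent ≤ true as expected).

5.6°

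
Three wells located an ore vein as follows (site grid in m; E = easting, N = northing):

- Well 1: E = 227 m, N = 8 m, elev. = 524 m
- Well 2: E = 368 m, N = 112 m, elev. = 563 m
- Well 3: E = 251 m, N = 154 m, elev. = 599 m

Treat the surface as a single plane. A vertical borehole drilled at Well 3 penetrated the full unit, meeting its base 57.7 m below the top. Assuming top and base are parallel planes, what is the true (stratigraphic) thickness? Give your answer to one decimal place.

Two edge vectors: Well 1→Well 2 = (141, 104, 39), Well 1→Well 3 = (24, 146, 75).
Normal n = (Well 1→Well 2) × (Well 1→Well 3) = (2106, -9639, 18090).
So ∂z/∂E = −n_x/n_z = −0.11642 and ∂z/∂N = −n_y/n_z = 0.53284.
|∇z| = √(a²+b²) = 0.54541, so dip δ = arctan(0.54541) = 28.61°.
True thickness = vertical thickness × cos δ = 57.7 × cos 28.61° = 50.7 m.

50.7 m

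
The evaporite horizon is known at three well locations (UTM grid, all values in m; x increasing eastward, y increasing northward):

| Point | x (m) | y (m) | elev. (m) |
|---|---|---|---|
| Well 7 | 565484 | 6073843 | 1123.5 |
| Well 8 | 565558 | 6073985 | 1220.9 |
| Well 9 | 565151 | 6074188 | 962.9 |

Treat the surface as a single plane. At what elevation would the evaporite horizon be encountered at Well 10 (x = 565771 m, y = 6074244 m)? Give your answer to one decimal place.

Two edge vectors: Well 7→Well 8 = (74, 142, 97.4), Well 7→Well 9 = (-333, 345, -160.6).
Normal n = (Well 7→Well 8) × (Well 7→Well 9) = (-56408.2, -20549.8, 72816).
So ∂z/∂x = −n_x/n_z = 0.774667655 and ∂z/∂y = −n_y/n_z = 0.282215447.
Intercept c from Well 7: 1123.5 − 438062.16 − 1714132.32 = −2151070.98.
At (565771, 6074244): z = 438284.5 + 1714245.5 − 2151070.98 = 1459.0 m.

1459.0 m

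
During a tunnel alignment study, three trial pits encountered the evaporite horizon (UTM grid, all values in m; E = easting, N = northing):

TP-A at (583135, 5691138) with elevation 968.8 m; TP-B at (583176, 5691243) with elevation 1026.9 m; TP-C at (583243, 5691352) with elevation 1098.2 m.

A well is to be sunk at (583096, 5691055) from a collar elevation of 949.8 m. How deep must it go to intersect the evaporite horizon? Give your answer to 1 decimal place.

29.9 m

Let the plane be z = a·E + b·N + c.
TP-B−TP-A: 41a + 105b = 58.1;  TP-C−TP-A: 108a + 214b = 129.4.
Solving gives a = 0.449571317, b = 0.377786438.
Then c = 968.8 − a·583135 − b·5691138 = −2411226.72.
At (583096, 5691055): z_contact = 262143.24 + 2150003.40 − 2411226.72 = 919.91 m.
Depth below ground = 949.8 − 919.91 = 29.9 m.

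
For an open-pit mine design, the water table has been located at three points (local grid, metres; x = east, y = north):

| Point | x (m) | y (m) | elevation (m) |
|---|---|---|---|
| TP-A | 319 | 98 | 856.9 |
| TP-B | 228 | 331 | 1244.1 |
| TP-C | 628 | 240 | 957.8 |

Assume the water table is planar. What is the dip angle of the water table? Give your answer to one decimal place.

57.4°

Let the plane be z = a·x + b·y + c.
TP-B−TP-A: −91a + 233b = 387.2;  TP-C−TP-A: 309a + 142b = 100.9.
Solving gives a = −0.37062, b = 1.51705.
Gradient magnitude |∇z| = √(a² + b²) = √(0.13736 + 2.30145) = 1.56167.
True dip = arctan(1.56167) = 57.4°, dipping toward SSE (azimuth ≈ 166°).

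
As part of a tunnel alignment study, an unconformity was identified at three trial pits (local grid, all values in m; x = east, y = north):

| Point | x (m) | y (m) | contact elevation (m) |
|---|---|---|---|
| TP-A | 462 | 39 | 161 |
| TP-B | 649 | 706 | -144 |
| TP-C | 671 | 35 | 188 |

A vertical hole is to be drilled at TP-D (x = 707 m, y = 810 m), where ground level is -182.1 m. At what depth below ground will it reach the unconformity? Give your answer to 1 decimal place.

Let the plane be z = a·x + b·y + c.
TP-B−TP-A: 187a + 667b = −305;  TP-C−TP-A: 209a − 4b = 27.
Solving gives a = 0.11979, b = −0.49086.
Then c = 161 − a·462 − b·39 = 124.80.
At (707, 810): z_contact = 84.69 − 397.59 + 124.80 = -188.10 m.
Depth below ground = -182.1 − (-188.10) = 6.0 m.

6.0 m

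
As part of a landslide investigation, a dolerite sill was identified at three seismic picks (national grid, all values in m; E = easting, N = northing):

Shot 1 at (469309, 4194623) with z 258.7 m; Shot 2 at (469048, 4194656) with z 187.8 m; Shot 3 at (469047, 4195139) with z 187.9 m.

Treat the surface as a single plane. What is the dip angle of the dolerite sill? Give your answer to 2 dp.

15.20°

Let the plane be z = a·E + b·N + c.
Shot 2−Shot 1: −261a + 33b = −70.9;  Shot 3−Shot 1: −262a + 516b = −70.8.
Solving gives a = 0.27174, b = 0.00077.
Gradient magnitude |∇z| = √(a² + b²) = √(0.07385 + 0.00000) = 0.27175.
True dip = arctan(0.27175) = 15.20°, dipping toward W (azimuth ≈ 270°).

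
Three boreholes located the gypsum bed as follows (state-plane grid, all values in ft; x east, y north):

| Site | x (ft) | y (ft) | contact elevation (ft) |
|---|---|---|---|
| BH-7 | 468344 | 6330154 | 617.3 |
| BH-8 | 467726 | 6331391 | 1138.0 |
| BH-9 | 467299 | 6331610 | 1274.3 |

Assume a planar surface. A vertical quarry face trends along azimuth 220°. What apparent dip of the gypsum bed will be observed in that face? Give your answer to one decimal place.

Let the plane be z = a·x + b·y + c.
BH-8−BH-7: −618a + 1237b = 520.7;  BH-9−BH-7: −1045a + 1456b = 657.
Solving gives a = −0.13890, b = 0.35154.
Unit vector along 220° is (sin 220°, cos 220°) = (-0.6428, -0.7660).
Slope in that direction = a·(-0.6428) + b·(-0.7660) = −0.18001.
Apparent dip = arctan|0.18001| = 10.2° (true dip is 20.7°, so apparent ≤ true as expected).

10.2°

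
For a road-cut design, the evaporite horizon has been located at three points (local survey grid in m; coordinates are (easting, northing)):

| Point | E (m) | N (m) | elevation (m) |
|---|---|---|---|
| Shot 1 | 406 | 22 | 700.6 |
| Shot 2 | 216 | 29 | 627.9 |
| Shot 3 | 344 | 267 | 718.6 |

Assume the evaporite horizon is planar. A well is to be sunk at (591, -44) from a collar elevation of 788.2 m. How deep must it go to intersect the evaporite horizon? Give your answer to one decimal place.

27.0 m

Two edge vectors: Shot 1→Shot 2 = (-190, 7, -72.7), Shot 1→Shot 3 = (-62, 245, 18).
Normal n = (Shot 1→Shot 2) × (Shot 1→Shot 3) = (17937.5, 7927.4, -46116).
So ∂z/∂E = −n_x/n_z = 0.38896 and ∂z/∂N = −n_y/n_z = 0.17190.
Intercept c from Shot 1: 700.6 − 157.92 − 3.78 = 538.90.
At (591, -44): z_contact = 229.88 − 7.56 + 538.90 = 761.21 m.
Depth below ground = 788.2 − 761.21 = 27.0 m.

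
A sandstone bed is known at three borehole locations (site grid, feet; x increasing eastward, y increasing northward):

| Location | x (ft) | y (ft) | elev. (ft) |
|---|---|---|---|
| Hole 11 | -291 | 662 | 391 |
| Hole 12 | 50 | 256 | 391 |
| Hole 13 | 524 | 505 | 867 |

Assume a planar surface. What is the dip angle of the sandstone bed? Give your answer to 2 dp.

42.30°

Two edge vectors: Hole 11→Hole 12 = (341, -406, 0), Hole 11→Hole 13 = (815, -157, 476).
Normal n = (Hole 11→Hole 12) × (Hole 11→Hole 13) = (-193256, -162316, 277353).
So ∂z/∂x = −n_x/n_z = 0.69679 and ∂z/∂y = −n_y/n_z = 0.58523.
Gradient magnitude |∇z| = √(a² + b²) = √(0.48551 + 0.34250) = 0.90995.
True dip = arctan(0.90995) = 42.30°, dipping toward SW (azimuth ≈ 230°).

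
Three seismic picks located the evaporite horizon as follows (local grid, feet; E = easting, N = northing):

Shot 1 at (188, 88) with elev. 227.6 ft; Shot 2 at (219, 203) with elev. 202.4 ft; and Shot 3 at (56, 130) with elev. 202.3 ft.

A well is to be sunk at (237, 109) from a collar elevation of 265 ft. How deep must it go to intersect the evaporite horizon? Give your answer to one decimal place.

37.1 ft

Let the plane be z = a·E + b·N + c.
Shot 2−Shot 1: 31a + 115b = −25.2;  Shot 3−Shot 1: −132a + 42b = −25.3.
Solving gives a = 0.11231, b = −0.24941.
Then c = 227.6 − a·188 − b·88 = 228.43.
At (237, 109): z_contact = 26.62 − 27.19 + 228.43 = 227.87 ft.
Depth below ground = 265 − 227.87 = 37.1 ft.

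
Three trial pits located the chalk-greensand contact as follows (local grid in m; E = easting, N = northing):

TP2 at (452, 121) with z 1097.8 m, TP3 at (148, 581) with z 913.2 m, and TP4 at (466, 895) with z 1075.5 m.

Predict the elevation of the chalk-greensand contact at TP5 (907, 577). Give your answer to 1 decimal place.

1329.8 m

Two edge vectors: TP2→TP3 = (-304, 460, -184.6), TP2→TP4 = (14, 774, -22.3).
Normal n = (TP2→TP3) × (TP2→TP4) = (132622.4, -9363.6, -241736).
So ∂z/∂E = −n_x/n_z = 0.54862 and ∂z/∂N = −n_y/n_z = −0.03873.
Intercept c from TP2: 1097.8 − 247.98 + 4.69 = 854.51.
At (907, 577): z = 497.6 − 22.3 + 854.51 = 1329.8 m.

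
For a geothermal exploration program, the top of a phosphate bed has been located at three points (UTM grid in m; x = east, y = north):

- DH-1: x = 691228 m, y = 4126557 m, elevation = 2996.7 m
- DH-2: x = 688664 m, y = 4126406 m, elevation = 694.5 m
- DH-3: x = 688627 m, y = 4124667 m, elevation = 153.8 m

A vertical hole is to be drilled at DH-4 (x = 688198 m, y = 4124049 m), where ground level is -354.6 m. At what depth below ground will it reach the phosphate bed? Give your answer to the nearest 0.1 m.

50.0 m

Two edge vectors: DH-1→DH-2 = (-2564, -151, -2302.2), DH-1→DH-3 = (-2601, -1890, -2842.9).
Normal n = (DH-1→DH-2) × (DH-1→DH-3) = (-3921880.1, -1301173.4, 4453209).
So ∂z/∂x = −n_x/n_z = 0.880686287 and ∂z/∂y = −n_y/n_z = 0.292187813.
Intercept c from DH-1: 2996.7 − 608755.02 − 1205729.67 = −1811487.99.
At (688198, 4124049): z_contact = 606086.54 + 1204996.86 − 1811487.99 = -404.59 m.
Depth below ground = -354.6 − (-404.59) = 50.0 m.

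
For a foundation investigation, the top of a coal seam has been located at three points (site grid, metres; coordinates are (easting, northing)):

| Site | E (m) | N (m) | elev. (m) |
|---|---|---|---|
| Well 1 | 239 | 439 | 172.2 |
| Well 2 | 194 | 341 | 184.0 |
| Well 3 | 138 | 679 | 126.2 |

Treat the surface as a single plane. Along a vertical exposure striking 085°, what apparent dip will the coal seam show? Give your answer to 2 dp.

Let the plane be z = a·E + b·N + c.
Well 2−Well 1: −45a − 98b = 11.8;  Well 3−Well 1: −101a + 240b = −46.
Solving gives a = 0.08097, b = −0.15759.
Unit vector along 085° is (sin 85°, cos 85°) = (0.9962, 0.0872).
Slope in that direction = a·(0.9962) + b·(0.0872) = 0.06693.
Apparent dip = arctan|0.06693| = 3.83° (true dip is 10.0°, so apparent ≤ true as expected).

3.83°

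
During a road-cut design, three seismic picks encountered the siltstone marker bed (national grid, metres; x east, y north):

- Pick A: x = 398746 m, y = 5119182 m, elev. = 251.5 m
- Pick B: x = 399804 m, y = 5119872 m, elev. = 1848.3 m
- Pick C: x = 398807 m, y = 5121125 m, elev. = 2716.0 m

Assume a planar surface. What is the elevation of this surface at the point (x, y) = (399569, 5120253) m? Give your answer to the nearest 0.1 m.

Two edge vectors: Pick A→Pick B = (1058, 690, 1596.8), Pick A→Pick C = (61, 1943, 2464.5).
Normal n = (Pick A→Pick B) × (Pick A→Pick C) = (-1402077.4, -2510036.2, 2013604).
So ∂z/∂x = −n_x/n_z = 0.696302451 and ∂z/∂y = −n_y/n_z = 1.246539141.
Intercept c from Pick A: 251.5 − 277647.82 − 6381260.73 = −6658657.05.
At (399569, 5120253): z = 278220.9 + 6382595.8 − 6658657.05 = 2159.6 m.

2159.6 m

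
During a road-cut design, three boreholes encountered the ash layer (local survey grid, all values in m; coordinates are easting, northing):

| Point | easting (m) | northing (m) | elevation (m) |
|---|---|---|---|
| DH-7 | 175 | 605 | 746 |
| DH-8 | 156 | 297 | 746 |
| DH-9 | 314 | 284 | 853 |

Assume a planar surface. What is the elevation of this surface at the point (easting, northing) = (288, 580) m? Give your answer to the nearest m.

823 m

Two edge vectors: DH-7→DH-8 = (-19, -308, 0), DH-7→DH-9 = (139, -321, 107).
Normal n = (DH-7→DH-8) × (DH-7→DH-9) = (-32956, 2033, 48911).
So ∂z/∂easting = −n_x/n_z = 0.67380 and ∂z/∂northing = −n_y/n_z = −0.04157.
Intercept c from DH-7: 746 − 117.91 + 25.15 = 653.23.
At (288, 580): z = 194.1 − 24.1 + 653.23 = 823.2 m.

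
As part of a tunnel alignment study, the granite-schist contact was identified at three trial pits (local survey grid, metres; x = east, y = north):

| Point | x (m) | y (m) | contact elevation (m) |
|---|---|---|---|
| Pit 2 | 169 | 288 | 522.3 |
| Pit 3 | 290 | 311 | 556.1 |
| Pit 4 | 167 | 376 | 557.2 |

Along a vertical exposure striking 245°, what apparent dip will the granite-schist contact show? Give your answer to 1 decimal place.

19.5°

Let the plane be z = a·x + b·y + c.
Pit 3−Pit 2: 121a + 23b = 33.8;  Pit 4−Pit 2: −2a + 88b = 34.9.
Solving gives a = 0.20308, b = 0.40121.
Unit vector along 245° is (sin 245°, cos 245°) = (-0.9063, -0.4226).
Slope in that direction = a·(-0.9063) + b·(-0.4226) = −0.35361.
Apparent dip = arctan|0.35361| = 19.5° (true dip is 24.2°, so apparent ≤ true as expected).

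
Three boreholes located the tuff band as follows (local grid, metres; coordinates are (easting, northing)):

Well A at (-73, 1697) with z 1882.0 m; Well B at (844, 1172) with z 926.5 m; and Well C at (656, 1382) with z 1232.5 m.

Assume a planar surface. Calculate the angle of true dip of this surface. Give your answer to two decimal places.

49.16°

Let the plane be z = a·E + b·N + c.
Well B−Well A: 917a − 525b = −955.5;  Well C−Well A: 729a − 315b = −649.5.
Solving gives a = −0.42617, b = 1.07562.
Gradient magnitude |∇z| = √(a² + b²) = √(0.18162 + 1.15695) = 1.15697.
True dip = arctan(1.15697) = 49.16°, dipping toward SSE (azimuth ≈ 158°).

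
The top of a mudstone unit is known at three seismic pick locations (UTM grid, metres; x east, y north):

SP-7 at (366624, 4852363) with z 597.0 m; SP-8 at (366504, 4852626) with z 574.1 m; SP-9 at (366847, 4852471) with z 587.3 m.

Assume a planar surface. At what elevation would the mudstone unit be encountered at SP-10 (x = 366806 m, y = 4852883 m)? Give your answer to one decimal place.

Let the plane be z = a·x + b·y + c.
SP-8−SP-7: −120a + 263b = −22.9;  SP-9−SP-7: 223a + 108b = −9.7.
Solving gives a = −0.001087852, b = −0.087568602.
Then c = 597 − a·366624 − b·4852363 = 425910.48.
At (366806, 4852883): z = −399.0 − 424960.2 + 425910.48 = 551.3 m.

551.3 m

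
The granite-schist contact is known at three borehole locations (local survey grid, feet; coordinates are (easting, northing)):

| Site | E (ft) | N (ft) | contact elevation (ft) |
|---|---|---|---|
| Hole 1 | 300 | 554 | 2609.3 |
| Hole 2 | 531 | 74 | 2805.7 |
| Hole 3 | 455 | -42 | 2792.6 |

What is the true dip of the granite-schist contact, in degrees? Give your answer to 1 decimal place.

Let the plane be z = a·E + b·N + c.
Hole 2−Hole 1: 231a − 480b = 196.4;  Hole 3−Hole 1: 155a − 596b = 183.3.
Solving gives a = 0.45942, b = −0.18807.
Gradient magnitude |∇z| = √(a² + b²) = √(0.21107 + 0.03537) = 0.49643.
True dip = arctan(0.49643) = 26.4°, dipping toward WNW (azimuth ≈ 292°).

26.4°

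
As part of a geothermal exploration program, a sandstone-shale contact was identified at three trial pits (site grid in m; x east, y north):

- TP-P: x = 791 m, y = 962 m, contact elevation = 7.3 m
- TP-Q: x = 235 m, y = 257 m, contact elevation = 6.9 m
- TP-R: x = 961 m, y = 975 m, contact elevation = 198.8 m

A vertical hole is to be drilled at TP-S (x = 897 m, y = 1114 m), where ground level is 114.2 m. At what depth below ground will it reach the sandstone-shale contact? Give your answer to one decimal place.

123.4 m

Let the plane be z = a·x + b·y + c.
TP-Q−TP-P: −556a − 705b = −0.4;  TP-R−TP-P: 170a + 13b = 191.5.
Solving gives a = 1.198720, b = −0.944807.
Then c = 7.3 − a·791 − b·962 = −31.98.
At (897, 1114): z_contact = 1075.25 − 1052.51 − 31.98 = -9.25 m.
Depth below ground = 114.2 − (-9.25) = 123.4 m.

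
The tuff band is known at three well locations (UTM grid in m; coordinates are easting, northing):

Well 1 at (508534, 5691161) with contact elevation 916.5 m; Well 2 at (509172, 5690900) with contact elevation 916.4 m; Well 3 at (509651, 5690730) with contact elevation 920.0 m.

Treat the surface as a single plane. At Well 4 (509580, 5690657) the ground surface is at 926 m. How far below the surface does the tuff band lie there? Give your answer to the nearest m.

20 m

Two edge vectors: Well 1→Well 2 = (638, -261, -0.1), Well 1→Well 3 = (1117, -431, 3.5).
Normal n = (Well 1→Well 2) × (Well 1→Well 3) = (-956.6, -2344.7, 16559).
So ∂z/∂easting = −n_x/n_z = 0.05776919 and ∂z/∂northing = −n_y/n_z = 0.14159671.
Intercept c from Well 1: 916.5 − 29377.60 − 805849.70 = −834310.80.
At (509580, 5690657): z_contact = 29438.0 + 805778.3 − 834310.80 = 905.6 m.
Depth below ground = 926 − 905.6 = 20 m.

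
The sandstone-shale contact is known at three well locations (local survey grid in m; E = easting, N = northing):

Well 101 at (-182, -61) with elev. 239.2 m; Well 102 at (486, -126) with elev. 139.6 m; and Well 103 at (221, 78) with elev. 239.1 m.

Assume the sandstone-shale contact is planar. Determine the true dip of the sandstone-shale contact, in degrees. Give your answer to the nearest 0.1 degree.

Let the plane be z = a·E + b·N + c.
Well 102−Well 101: 668a − 65b = −99.6;  Well 103−Well 101: 403a + 139b = −0.1.
Solving gives a = −0.11635, b = 0.33661.
Gradient magnitude |∇z| = √(a² + b²) = √(0.01354 + 0.11330) = 0.35615.
True dip = arctan(0.35615) = 19.6°, dipping toward SSE (azimuth ≈ 161°).

19.6°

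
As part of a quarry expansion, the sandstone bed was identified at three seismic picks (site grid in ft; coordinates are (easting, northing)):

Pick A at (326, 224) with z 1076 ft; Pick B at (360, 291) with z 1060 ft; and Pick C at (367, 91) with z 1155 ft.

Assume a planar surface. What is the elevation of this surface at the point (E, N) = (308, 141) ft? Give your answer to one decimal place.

1106.3 ft

Let the plane be z = a·E + b·N + c.
Pick B−Pick A: 34a + 67b = −16;  Pick C−Pick A: 41a − 133b = 79.
Solving gives a = 0.43541, b = −0.45976.
Then c = 1076 − a·326 − b·224 = 1037.04.
At (308, 141): z = 134.1 − 64.8 + 1037.04 = 1106.3 ft.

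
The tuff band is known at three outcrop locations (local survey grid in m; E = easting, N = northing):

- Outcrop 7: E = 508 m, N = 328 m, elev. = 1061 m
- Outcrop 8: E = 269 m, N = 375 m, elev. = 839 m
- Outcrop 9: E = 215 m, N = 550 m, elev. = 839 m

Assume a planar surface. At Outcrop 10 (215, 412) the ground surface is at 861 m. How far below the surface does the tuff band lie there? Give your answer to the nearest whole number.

64 m

Let the plane be z = a·E + b·N + c.
Outcrop 8−Outcrop 7: −239a + 47b = −222;  Outcrop 9−Outcrop 7: −293a + 222b = −222.
Solving gives a = 0.98888, b = 0.30514.
Then c = 1061 − a·508 − b·328 = 458.56.
At (215, 412): z_contact = 212.6 + 125.7 + 458.56 = 796.9 m.
Depth below ground = 861 − 796.9 = 64 m.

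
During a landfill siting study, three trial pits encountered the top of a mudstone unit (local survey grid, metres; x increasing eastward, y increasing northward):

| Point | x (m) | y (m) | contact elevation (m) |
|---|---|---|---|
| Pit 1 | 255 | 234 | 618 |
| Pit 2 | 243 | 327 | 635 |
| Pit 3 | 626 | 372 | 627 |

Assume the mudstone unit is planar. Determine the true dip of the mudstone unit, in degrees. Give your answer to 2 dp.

10.33°

Two edge vectors: Pit 1→Pit 2 = (-12, 93, 17), Pit 1→Pit 3 = (371, 138, 9).
Normal n = (Pit 1→Pit 2) × (Pit 1→Pit 3) = (-1509, 6415, -36159).
So ∂z/∂x = −n_x/n_z = −0.04173 and ∂z/∂y = −n_y/n_z = 0.17741.
Gradient magnitude |∇z| = √(a² + b²) = √(0.00174 + 0.03147) = 0.18225.
True dip = arctan(0.18225) = 10.33°, dipping toward SSE (azimuth ≈ 167°).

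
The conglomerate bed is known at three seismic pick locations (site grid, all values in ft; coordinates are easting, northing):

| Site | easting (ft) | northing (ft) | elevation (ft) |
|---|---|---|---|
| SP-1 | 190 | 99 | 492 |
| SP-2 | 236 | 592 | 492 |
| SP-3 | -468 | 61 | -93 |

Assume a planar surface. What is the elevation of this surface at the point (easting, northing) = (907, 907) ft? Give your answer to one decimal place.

1065.5 ft

Two edge vectors: SP-1→SP-2 = (46, 493, 0), SP-1→SP-3 = (-658, -38, -585).
Normal n = (SP-1→SP-2) × (SP-1→SP-3) = (-288405, 26910, 322646).
So ∂z/∂easting = −n_x/n_z = 0.89387 and ∂z/∂northing = −n_y/n_z = −0.08340.
Intercept c from SP-1: 492 − 169.84 + 8.26 = 330.42.
At (907, 907): z = 810.7 − 75.6 + 330.42 = 1065.5 ft.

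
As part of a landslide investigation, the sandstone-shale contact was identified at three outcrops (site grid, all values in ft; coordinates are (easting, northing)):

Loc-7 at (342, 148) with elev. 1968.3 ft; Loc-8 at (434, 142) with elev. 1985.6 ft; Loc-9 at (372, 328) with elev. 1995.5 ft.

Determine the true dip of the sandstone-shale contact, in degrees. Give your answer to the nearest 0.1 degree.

12.9°

Two edge vectors: Loc-7→Loc-8 = (92, -6, 17.3), Loc-7→Loc-9 = (30, 180, 27.2).
Normal n = (Loc-7→Loc-8) × (Loc-7→Loc-9) = (-3277.2, -1983.4, 16740).
So ∂z/∂E = −n_x/n_z = 0.19577 and ∂z/∂N = −n_y/n_z = 0.11848.
Gradient magnitude |∇z| = √(a² + b²) = √(0.03833 + 0.01404) = 0.22883.
True dip = arctan(0.22883) = 12.9°, dipping toward WSW (azimuth ≈ 239°).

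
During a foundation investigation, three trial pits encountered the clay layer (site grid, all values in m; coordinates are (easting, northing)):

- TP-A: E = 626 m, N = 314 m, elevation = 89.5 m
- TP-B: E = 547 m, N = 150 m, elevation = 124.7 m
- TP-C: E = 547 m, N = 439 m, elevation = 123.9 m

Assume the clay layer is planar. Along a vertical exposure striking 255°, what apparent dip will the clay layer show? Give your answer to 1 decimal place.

Two edge vectors: TP-A→TP-B = (-79, -164, 35.2), TP-A→TP-C = (-79, 125, 34.4).
Normal n = (TP-A→TP-B) × (TP-A→TP-C) = (-10041.6, -63.2, -22831).
So ∂z/∂E = −n_x/n_z = −0.43982 and ∂z/∂N = −n_y/n_z = −0.00277.
Unit vector along 255° is (sin 255°, cos 255°) = (-0.9659, -0.2588).
Slope in that direction = a·(-0.9659) + b·(-0.2588) = 0.42555.
Apparent dip = arctan|0.42555| = 23.1° (true dip is 23.7°, so apparent ≤ true as expected).

23.1°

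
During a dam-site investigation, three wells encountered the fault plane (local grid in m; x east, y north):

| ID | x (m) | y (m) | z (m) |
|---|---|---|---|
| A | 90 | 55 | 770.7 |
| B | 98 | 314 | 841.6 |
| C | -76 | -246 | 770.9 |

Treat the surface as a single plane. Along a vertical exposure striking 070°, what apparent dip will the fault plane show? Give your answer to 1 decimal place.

21.6°

Let the plane be z = a·x + b·y + c.
B−A: 8a + 259b = 70.9;  C−A: −166a − 301b = 0.2.
Solving gives a = −0.52710, b = 0.29003.
Unit vector along 070° is (sin 70°, cos 70°) = (0.9397, 0.3420).
Slope in that direction = a·(0.9397) + b·(0.3420) = −0.39611.
Apparent dip = arctan|0.39611| = 21.6° (true dip is 31.0°, so apparent ≤ true as expected).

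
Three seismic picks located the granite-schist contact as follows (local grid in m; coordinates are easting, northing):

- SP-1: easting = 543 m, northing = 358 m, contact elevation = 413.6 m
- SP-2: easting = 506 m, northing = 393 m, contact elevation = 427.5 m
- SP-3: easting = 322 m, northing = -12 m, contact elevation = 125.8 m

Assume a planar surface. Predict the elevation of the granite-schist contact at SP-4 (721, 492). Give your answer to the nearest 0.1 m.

540.4 m

Let the plane be z = a·easting + b·northing + c.
SP-2−SP-1: −37a + 35b = 13.9;  SP-3−SP-1: −221a − 370b = −287.8.
Solving gives a = 0.23011, b = 0.64040.
Then c = 413.6 − a·543 − b·358 = 59.39.
At (721, 492): z = 165.9 + 315.1 + 59.39 = 540.4 m.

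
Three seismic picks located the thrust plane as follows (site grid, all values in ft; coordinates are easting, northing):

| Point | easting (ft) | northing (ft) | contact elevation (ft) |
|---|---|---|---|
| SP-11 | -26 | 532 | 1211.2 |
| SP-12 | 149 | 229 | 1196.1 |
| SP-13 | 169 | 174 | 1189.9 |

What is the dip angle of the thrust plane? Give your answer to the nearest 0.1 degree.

Two edge vectors: SP-11→SP-12 = (175, -303, -15.1), SP-11→SP-13 = (195, -358, -21.3).
Normal n = (SP-11→SP-12) × (SP-11→SP-13) = (1048.1, 783, -3565).
So ∂z/∂easting = −n_x/n_z = 0.29400 and ∂z/∂northing = −n_y/n_z = 0.21964.
Gradient magnitude |∇z| = √(a² + b²) = √(0.08643 + 0.04824) = 0.36698.
True dip = arctan(0.36698) = 20.2°, dipping toward SW (azimuth ≈ 233°).

20.2°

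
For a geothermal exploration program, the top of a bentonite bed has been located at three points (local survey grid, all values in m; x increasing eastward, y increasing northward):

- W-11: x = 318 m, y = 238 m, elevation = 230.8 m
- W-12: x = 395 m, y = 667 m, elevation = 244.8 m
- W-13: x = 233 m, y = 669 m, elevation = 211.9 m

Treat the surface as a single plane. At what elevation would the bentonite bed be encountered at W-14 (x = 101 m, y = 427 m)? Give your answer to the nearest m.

Two edge vectors: W-11→W-12 = (77, 429, 14), W-11→W-13 = (-85, 431, -18.9).
Normal n = (W-11→W-12) × (W-11→W-13) = (-14142.1, 265.3, 69652).
So ∂z/∂x = −n_x/n_z = 0.20304 and ∂z/∂y = −n_y/n_z = −0.00381.
Intercept c from W-11: 230.8 − 64.57 + 0.91 = 167.14.
At (101, 427): z = 20.5 − 1.6 + 167.14 = 186.0 m.

186 m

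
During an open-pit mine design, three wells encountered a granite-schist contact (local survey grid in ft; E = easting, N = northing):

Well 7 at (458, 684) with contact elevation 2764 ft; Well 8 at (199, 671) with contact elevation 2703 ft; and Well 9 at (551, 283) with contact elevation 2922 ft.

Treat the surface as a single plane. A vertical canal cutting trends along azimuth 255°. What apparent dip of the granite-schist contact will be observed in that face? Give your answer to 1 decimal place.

8.9°

Let the plane be z = a·E + b·N + c.
Well 8−Well 7: −259a − 13b = −61;  Well 9−Well 7: 93a − 401b = 158.
Solving gives a = 0.25236, b = −0.33549.
Unit vector along 255° is (sin 255°, cos 255°) = (-0.9659, -0.2588).
Slope in that direction = a·(-0.9659) + b·(-0.2588) = −0.15693.
Apparent dip = arctan|0.15693| = 8.9° (true dip is 22.8°, so apparent ≤ true as expected).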